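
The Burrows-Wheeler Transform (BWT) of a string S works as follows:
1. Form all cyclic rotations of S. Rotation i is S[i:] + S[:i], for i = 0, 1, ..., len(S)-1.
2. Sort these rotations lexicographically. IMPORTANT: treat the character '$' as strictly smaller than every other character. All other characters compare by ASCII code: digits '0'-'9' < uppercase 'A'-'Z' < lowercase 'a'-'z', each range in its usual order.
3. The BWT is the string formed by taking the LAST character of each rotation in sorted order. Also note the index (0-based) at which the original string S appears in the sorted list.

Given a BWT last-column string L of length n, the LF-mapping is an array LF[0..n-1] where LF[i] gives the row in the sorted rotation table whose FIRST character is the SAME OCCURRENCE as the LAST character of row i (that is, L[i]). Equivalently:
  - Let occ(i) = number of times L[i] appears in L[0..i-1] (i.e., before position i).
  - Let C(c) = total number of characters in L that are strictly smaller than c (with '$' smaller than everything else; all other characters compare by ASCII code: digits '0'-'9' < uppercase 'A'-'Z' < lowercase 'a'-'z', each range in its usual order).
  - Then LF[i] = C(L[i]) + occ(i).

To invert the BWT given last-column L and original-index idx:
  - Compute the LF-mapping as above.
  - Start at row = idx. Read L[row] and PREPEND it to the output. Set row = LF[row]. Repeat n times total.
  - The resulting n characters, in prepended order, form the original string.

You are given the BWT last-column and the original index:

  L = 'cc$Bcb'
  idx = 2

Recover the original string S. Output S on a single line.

LF mapping: 3 4 0 1 5 2
Walk LF starting at row 2, prepending L[row]:
  step 1: row=2, L[2]='$', prepend. Next row=LF[2]=0
  step 2: row=0, L[0]='c', prepend. Next row=LF[0]=3
  step 3: row=3, L[3]='B', prepend. Next row=LF[3]=1
  step 4: row=1, L[1]='c', prepend. Next row=LF[1]=4
  step 5: row=4, L[4]='c', prepend. Next row=LF[4]=5
  step 6: row=5, L[5]='b', prepend. Next row=LF[5]=2
Reversed output: bccBc$

Answer: bccBc$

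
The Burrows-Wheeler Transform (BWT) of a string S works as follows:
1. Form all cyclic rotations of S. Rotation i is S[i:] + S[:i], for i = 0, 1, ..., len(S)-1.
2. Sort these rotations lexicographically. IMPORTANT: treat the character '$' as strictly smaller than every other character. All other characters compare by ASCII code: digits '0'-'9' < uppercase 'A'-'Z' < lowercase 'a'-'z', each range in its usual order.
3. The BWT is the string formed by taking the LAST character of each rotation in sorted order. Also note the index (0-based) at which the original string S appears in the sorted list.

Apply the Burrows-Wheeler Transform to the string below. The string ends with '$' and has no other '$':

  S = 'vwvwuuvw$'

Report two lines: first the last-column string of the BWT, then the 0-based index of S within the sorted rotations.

Answer: wwuuw$vvv
5

Derivation:
All 9 rotations (rotation i = S[i:]+S[:i]):
  rot[0] = vwvwuuvw$
  rot[1] = wvwuuvw$v
  rot[2] = vwuuvw$vw
  rot[3] = wuuvw$vwv
  rot[4] = uuvw$vwvw
  rot[5] = uvw$vwvwu
  rot[6] = vw$vwvwuu
  rot[7] = w$vwvwuuv
  rot[8] = $vwvwuuvw
Sorted (with $ < everything):
  sorted[0] = $vwvwuuvw  (last char: 'w')
  sorted[1] = uuvw$vwvw  (last char: 'w')
  sorted[2] = uvw$vwvwu  (last char: 'u')
  sorted[3] = vw$vwvwuu  (last char: 'u')
  sorted[4] = vwuuvw$vw  (last char: 'w')
  sorted[5] = vwvwuuvw$  (last char: '$')
  sorted[6] = w$vwvwuuv  (last char: 'v')
  sorted[7] = wuuvw$vwv  (last char: 'v')
  sorted[8] = wvwuuvw$v  (last char: 'v')
Last column: wwuuw$vvv
Original string S is at sorted index 5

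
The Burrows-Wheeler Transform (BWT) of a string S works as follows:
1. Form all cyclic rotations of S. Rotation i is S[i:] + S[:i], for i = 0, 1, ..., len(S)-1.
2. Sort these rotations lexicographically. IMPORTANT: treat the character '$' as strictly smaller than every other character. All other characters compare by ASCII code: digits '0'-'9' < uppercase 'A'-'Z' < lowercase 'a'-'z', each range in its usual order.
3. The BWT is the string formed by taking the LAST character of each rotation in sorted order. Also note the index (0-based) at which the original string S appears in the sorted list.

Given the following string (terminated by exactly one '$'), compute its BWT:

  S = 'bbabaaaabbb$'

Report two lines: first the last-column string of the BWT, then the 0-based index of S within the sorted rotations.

All 12 rotations (rotation i = S[i:]+S[:i]):
  rot[0] = bbabaaaabbb$
  rot[1] = babaaaabbb$b
  rot[2] = abaaaabbb$bb
  rot[3] = baaaabbb$bba
  rot[4] = aaaabbb$bbab
  rot[5] = aaabbb$bbaba
  rot[6] = aabbb$bbabaa
  rot[7] = abbb$bbabaaa
  rot[8] = bbb$bbabaaaa
  rot[9] = bb$bbabaaaab
  rot[10] = b$bbabaaaabb
  rot[11] = $bbabaaaabbb
Sorted (with $ < everything):
  sorted[0] = $bbabaaaabbb  (last char: 'b')
  sorted[1] = aaaabbb$bbab  (last char: 'b')
  sorted[2] = aaabbb$bbaba  (last char: 'a')
  sorted[3] = aabbb$bbabaa  (last char: 'a')
  sorted[4] = abaaaabbb$bb  (last char: 'b')
  sorted[5] = abbb$bbabaaa  (last char: 'a')
  sorted[6] = b$bbabaaaabb  (last char: 'b')
  sorted[7] = baaaabbb$bba  (last char: 'a')
  sorted[8] = babaaaabbb$b  (last char: 'b')
  sorted[9] = bb$bbabaaaab  (last char: 'b')
  sorted[10] = bbabaaaabbb$  (last char: '$')
  sorted[11] = bbb$bbabaaaa  (last char: 'a')
Last column: bbaabababb$a
Original string S is at sorted index 10

Answer: bbaabababb$a
10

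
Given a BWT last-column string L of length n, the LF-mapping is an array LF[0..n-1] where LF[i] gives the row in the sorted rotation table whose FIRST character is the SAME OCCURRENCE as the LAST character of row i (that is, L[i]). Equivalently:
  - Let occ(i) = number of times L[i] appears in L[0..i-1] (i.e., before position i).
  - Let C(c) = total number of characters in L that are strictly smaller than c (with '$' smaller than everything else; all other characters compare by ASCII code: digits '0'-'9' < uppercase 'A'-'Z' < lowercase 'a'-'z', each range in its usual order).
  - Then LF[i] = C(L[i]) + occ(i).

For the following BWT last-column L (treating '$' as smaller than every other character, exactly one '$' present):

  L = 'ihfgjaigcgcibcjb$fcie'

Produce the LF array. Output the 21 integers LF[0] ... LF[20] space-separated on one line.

Char counts: '$':1, 'a':1, 'b':2, 'c':4, 'e':1, 'f':2, 'g':3, 'h':1, 'i':4, 'j':2
C (first-col start): C('$')=0, C('a')=1, C('b')=2, C('c')=4, C('e')=8, C('f')=9, C('g')=11, C('h')=14, C('i')=15, C('j')=19
L[0]='i': occ=0, LF[0]=C('i')+0=15+0=15
L[1]='h': occ=0, LF[1]=C('h')+0=14+0=14
L[2]='f': occ=0, LF[2]=C('f')+0=9+0=9
L[3]='g': occ=0, LF[3]=C('g')+0=11+0=11
L[4]='j': occ=0, LF[4]=C('j')+0=19+0=19
L[5]='a': occ=0, LF[5]=C('a')+0=1+0=1
L[6]='i': occ=1, LF[6]=C('i')+1=15+1=16
L[7]='g': occ=1, LF[7]=C('g')+1=11+1=12
L[8]='c': occ=0, LF[8]=C('c')+0=4+0=4
L[9]='g': occ=2, LF[9]=C('g')+2=11+2=13
L[10]='c': occ=1, LF[10]=C('c')+1=4+1=5
L[11]='i': occ=2, LF[11]=C('i')+2=15+2=17
L[12]='b': occ=0, LF[12]=C('b')+0=2+0=2
L[13]='c': occ=2, LF[13]=C('c')+2=4+2=6
L[14]='j': occ=1, LF[14]=C('j')+1=19+1=20
L[15]='b': occ=1, LF[15]=C('b')+1=2+1=3
L[16]='$': occ=0, LF[16]=C('$')+0=0+0=0
L[17]='f': occ=1, LF[17]=C('f')+1=9+1=10
L[18]='c': occ=3, LF[18]=C('c')+3=4+3=7
L[19]='i': occ=3, LF[19]=C('i')+3=15+3=18
L[20]='e': occ=0, LF[20]=C('e')+0=8+0=8

Answer: 15 14 9 11 19 1 16 12 4 13 5 17 2 6 20 3 0 10 7 18 8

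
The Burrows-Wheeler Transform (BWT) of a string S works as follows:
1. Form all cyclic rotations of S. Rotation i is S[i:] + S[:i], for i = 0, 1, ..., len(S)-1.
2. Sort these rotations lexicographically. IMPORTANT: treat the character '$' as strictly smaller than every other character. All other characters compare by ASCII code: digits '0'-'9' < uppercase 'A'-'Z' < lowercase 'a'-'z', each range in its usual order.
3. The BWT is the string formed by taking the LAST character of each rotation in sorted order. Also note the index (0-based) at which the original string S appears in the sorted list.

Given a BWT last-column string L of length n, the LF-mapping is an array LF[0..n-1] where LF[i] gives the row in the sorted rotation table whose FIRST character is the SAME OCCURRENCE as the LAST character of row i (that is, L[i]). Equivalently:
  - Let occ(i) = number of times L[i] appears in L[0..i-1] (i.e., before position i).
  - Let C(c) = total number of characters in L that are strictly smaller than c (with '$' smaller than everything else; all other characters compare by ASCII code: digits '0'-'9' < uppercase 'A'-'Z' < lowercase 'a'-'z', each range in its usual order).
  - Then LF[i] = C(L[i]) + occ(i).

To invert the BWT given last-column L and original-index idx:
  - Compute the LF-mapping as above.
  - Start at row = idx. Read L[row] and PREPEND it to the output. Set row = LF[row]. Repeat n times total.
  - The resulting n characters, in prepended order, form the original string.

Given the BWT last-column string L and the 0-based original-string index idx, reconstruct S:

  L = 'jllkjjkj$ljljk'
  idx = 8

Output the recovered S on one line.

Answer: kjlklljjkjjlj$

Derivation:
LF mapping: 1 10 11 7 2 3 8 4 0 12 5 13 6 9
Walk LF starting at row 8, prepending L[row]:
  step 1: row=8, L[8]='$', prepend. Next row=LF[8]=0
  step 2: row=0, L[0]='j', prepend. Next row=LF[0]=1
  step 3: row=1, L[1]='l', prepend. Next row=LF[1]=10
  step 4: row=10, L[10]='j', prepend. Next row=LF[10]=5
  step 5: row=5, L[5]='j', prepend. Next row=LF[5]=3
  step 6: row=3, L[3]='k', prepend. Next row=LF[3]=7
  step 7: row=7, L[7]='j', prepend. Next row=LF[7]=4
  step 8: row=4, L[4]='j', prepend. Next row=LF[4]=2
  step 9: row=2, L[2]='l', prepend. Next row=LF[2]=11
  step 10: row=11, L[11]='l', prepend. Next row=LF[11]=13
  step 11: row=13, L[13]='k', prepend. Next row=LF[13]=9
  step 12: row=9, L[9]='l', prepend. Next row=LF[9]=12
  step 13: row=12, L[12]='j', prepend. Next row=LF[12]=6
  step 14: row=6, L[6]='k', prepend. Next row=LF[6]=8
Reversed output: kjlklljjkjjlj$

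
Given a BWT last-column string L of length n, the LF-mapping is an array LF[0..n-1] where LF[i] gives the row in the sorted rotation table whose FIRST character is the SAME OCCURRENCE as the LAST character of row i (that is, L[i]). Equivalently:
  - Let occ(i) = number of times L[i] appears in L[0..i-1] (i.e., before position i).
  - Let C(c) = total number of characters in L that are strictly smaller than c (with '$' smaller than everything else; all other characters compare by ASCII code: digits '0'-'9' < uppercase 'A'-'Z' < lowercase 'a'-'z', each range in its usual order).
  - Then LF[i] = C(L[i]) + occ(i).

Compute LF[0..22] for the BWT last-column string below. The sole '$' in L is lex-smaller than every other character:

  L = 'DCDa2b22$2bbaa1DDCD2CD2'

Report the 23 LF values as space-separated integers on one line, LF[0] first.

Answer: 11 8 12 17 2 20 3 4 0 5 21 22 18 19 1 13 14 9 15 6 10 16 7

Derivation:
Char counts: '$':1, '1':1, '2':6, 'C':3, 'D':6, 'a':3, 'b':3
C (first-col start): C('$')=0, C('1')=1, C('2')=2, C('C')=8, C('D')=11, C('a')=17, C('b')=20
L[0]='D': occ=0, LF[0]=C('D')+0=11+0=11
L[1]='C': occ=0, LF[1]=C('C')+0=8+0=8
L[2]='D': occ=1, LF[2]=C('D')+1=11+1=12
L[3]='a': occ=0, LF[3]=C('a')+0=17+0=17
L[4]='2': occ=0, LF[4]=C('2')+0=2+0=2
L[5]='b': occ=0, LF[5]=C('b')+0=20+0=20
L[6]='2': occ=1, LF[6]=C('2')+1=2+1=3
L[7]='2': occ=2, LF[7]=C('2')+2=2+2=4
L[8]='$': occ=0, LF[8]=C('$')+0=0+0=0
L[9]='2': occ=3, LF[9]=C('2')+3=2+3=5
L[10]='b': occ=1, LF[10]=C('b')+1=20+1=21
L[11]='b': occ=2, LF[11]=C('b')+2=20+2=22
L[12]='a': occ=1, LF[12]=C('a')+1=17+1=18
L[13]='a': occ=2, LF[13]=C('a')+2=17+2=19
L[14]='1': occ=0, LF[14]=C('1')+0=1+0=1
L[15]='D': occ=2, LF[15]=C('D')+2=11+2=13
L[16]='D': occ=3, LF[16]=C('D')+3=11+3=14
L[17]='C': occ=1, LF[17]=C('C')+1=8+1=9
L[18]='D': occ=4, LF[18]=C('D')+4=11+4=15
L[19]='2': occ=4, LF[19]=C('2')+4=2+4=6
L[20]='C': occ=2, LF[20]=C('C')+2=8+2=10
L[21]='D': occ=5, LF[21]=C('D')+5=11+5=16
L[22]='2': occ=5, LF[22]=C('2')+5=2+5=7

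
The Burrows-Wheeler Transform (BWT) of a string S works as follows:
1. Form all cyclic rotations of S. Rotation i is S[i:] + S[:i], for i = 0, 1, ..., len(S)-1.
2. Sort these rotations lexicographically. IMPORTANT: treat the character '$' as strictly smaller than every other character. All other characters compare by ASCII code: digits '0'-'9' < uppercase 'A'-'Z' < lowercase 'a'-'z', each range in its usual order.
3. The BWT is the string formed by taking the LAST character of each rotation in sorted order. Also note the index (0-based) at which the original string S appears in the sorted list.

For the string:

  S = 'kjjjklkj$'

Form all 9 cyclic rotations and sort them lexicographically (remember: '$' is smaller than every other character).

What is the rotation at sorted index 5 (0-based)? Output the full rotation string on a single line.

Answer: kj$kjjjkl

Derivation:
All 9 rotations (rotation i = S[i:]+S[:i]):
  rot[0] = kjjjklkj$
  rot[1] = jjjklkj$k
  rot[2] = jjklkj$kj
  rot[3] = jklkj$kjj
  rot[4] = klkj$kjjj
  rot[5] = lkj$kjjjk
  rot[6] = kj$kjjjkl
  rot[7] = j$kjjjklk
  rot[8] = $kjjjklkj
Sorted (with $ < everything):
  sorted[0] = $kjjjklkj
  sorted[1] = j$kjjjklk
  sorted[2] = jjjklkj$k
  sorted[3] = jjklkj$kj
  sorted[4] = jklkj$kjj
  sorted[5] = kj$kjjjkl
  sorted[6] = kjjjklkj$
  sorted[7] = klkj$kjjj
  sorted[8] = lkj$kjjjk
sorted[5] = kj$kjjjkl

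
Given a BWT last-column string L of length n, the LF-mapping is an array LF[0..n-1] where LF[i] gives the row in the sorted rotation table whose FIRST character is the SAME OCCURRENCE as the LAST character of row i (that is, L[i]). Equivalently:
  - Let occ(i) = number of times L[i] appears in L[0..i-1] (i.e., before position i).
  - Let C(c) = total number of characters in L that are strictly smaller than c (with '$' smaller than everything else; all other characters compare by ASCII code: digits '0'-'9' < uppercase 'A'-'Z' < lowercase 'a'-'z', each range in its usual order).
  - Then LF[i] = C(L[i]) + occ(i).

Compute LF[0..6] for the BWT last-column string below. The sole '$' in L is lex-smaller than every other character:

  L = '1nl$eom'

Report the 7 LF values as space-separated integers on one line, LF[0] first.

Answer: 1 5 3 0 2 6 4

Derivation:
Char counts: '$':1, '1':1, 'e':1, 'l':1, 'm':1, 'n':1, 'o':1
C (first-col start): C('$')=0, C('1')=1, C('e')=2, C('l')=3, C('m')=4, C('n')=5, C('o')=6
L[0]='1': occ=0, LF[0]=C('1')+0=1+0=1
L[1]='n': occ=0, LF[1]=C('n')+0=5+0=5
L[2]='l': occ=0, LF[2]=C('l')+0=3+0=3
L[3]='$': occ=0, LF[3]=C('$')+0=0+0=0
L[4]='e': occ=0, LF[4]=C('e')+0=2+0=2
L[5]='o': occ=0, LF[5]=C('o')+0=6+0=6
L[6]='m': occ=0, LF[6]=C('m')+0=4+0=4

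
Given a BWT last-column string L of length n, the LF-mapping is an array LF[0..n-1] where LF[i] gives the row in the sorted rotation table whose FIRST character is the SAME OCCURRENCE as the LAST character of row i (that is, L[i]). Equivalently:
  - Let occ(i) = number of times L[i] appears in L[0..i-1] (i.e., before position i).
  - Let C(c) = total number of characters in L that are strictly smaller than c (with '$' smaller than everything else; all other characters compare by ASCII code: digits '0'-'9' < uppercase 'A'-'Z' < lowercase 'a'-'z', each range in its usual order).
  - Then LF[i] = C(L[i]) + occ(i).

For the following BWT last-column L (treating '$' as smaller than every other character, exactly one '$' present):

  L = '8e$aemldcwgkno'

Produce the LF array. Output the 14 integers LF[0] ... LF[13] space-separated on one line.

Char counts: '$':1, '8':1, 'a':1, 'c':1, 'd':1, 'e':2, 'g':1, 'k':1, 'l':1, 'm':1, 'n':1, 'o':1, 'w':1
C (first-col start): C('$')=0, C('8')=1, C('a')=2, C('c')=3, C('d')=4, C('e')=5, C('g')=7, C('k')=8, C('l')=9, C('m')=10, C('n')=11, C('o')=12, C('w')=13
L[0]='8': occ=0, LF[0]=C('8')+0=1+0=1
L[1]='e': occ=0, LF[1]=C('e')+0=5+0=5
L[2]='$': occ=0, LF[2]=C('$')+0=0+0=0
L[3]='a': occ=0, LF[3]=C('a')+0=2+0=2
L[4]='e': occ=1, LF[4]=C('e')+1=5+1=6
L[5]='m': occ=0, LF[5]=C('m')+0=10+0=10
L[6]='l': occ=0, LF[6]=C('l')+0=9+0=9
L[7]='d': occ=0, LF[7]=C('d')+0=4+0=4
L[8]='c': occ=0, LF[8]=C('c')+0=3+0=3
L[9]='w': occ=0, LF[9]=C('w')+0=13+0=13
L[10]='g': occ=0, LF[10]=C('g')+0=7+0=7
L[11]='k': occ=0, LF[11]=C('k')+0=8+0=8
L[12]='n': occ=0, LF[12]=C('n')+0=11+0=11
L[13]='o': occ=0, LF[13]=C('o')+0=12+0=12

Answer: 1 5 0 2 6 10 9 4 3 13 7 8 11 12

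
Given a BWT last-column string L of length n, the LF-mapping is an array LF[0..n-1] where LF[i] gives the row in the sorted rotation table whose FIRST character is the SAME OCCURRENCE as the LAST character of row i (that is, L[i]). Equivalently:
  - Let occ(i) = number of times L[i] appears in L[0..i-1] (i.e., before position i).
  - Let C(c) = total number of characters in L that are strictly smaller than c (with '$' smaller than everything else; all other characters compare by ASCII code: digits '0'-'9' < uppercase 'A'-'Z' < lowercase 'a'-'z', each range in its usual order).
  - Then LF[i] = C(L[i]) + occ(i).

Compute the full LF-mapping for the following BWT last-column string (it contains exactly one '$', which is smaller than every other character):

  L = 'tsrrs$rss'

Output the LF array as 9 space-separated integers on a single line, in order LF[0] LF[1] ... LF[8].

Char counts: '$':1, 'r':3, 's':4, 't':1
C (first-col start): C('$')=0, C('r')=1, C('s')=4, C('t')=8
L[0]='t': occ=0, LF[0]=C('t')+0=8+0=8
L[1]='s': occ=0, LF[1]=C('s')+0=4+0=4
L[2]='r': occ=0, LF[2]=C('r')+0=1+0=1
L[3]='r': occ=1, LF[3]=C('r')+1=1+1=2
L[4]='s': occ=1, LF[4]=C('s')+1=4+1=5
L[5]='$': occ=0, LF[5]=C('$')+0=0+0=0
L[6]='r': occ=2, LF[6]=C('r')+2=1+2=3
L[7]='s': occ=2, LF[7]=C('s')+2=4+2=6
L[8]='s': occ=3, LF[8]=C('s')+3=4+3=7

Answer: 8 4 1 2 5 0 3 6 7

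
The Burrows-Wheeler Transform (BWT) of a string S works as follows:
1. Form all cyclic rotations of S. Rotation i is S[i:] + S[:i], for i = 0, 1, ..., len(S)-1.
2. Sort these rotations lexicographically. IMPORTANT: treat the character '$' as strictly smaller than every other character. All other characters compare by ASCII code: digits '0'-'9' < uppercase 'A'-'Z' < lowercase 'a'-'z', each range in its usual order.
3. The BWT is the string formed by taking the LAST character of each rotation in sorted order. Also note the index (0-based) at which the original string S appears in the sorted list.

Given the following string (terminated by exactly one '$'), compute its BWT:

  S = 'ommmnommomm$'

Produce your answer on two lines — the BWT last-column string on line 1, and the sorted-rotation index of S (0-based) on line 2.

All 12 rotations (rotation i = S[i:]+S[:i]):
  rot[0] = ommmnommomm$
  rot[1] = mmmnommomm$o
  rot[2] = mmnommomm$om
  rot[3] = mnommomm$omm
  rot[4] = nommomm$ommm
  rot[5] = ommomm$ommmn
  rot[6] = mmomm$ommmno
  rot[7] = momm$ommmnom
  rot[8] = omm$ommmnomm
  rot[9] = mm$ommmnommo
  rot[10] = m$ommmnommom
  rot[11] = $ommmnommomm
Sorted (with $ < everything):
  sorted[0] = $ommmnommomm  (last char: 'm')
  sorted[1] = m$ommmnommom  (last char: 'm')
  sorted[2] = mm$ommmnommo  (last char: 'o')
  sorted[3] = mmmnommomm$o  (last char: 'o')
  sorted[4] = mmnommomm$om  (last char: 'm')
  sorted[5] = mmomm$ommmno  (last char: 'o')
  sorted[6] = mnommomm$omm  (last char: 'm')
  sorted[7] = momm$ommmnom  (last char: 'm')
  sorted[8] = nommomm$ommm  (last char: 'm')
  sorted[9] = omm$ommmnomm  (last char: 'm')
  sorted[10] = ommmnommomm$  (last char: '$')
  sorted[11] = ommomm$ommmn  (last char: 'n')
Last column: mmoomommmm$n
Original string S is at sorted index 10

Answer: mmoomommmm$n
10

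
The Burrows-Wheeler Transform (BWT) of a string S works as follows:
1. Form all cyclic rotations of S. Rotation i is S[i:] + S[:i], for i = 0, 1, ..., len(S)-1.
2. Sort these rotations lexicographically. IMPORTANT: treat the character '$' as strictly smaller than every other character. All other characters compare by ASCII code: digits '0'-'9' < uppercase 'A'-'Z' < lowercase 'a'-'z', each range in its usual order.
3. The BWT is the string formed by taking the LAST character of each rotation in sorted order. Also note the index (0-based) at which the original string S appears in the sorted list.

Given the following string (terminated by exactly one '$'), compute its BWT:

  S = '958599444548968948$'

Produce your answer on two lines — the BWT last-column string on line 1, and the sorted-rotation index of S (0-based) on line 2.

Answer: 8944954989456498$85
16

Derivation:
All 19 rotations (rotation i = S[i:]+S[:i]):
  rot[0] = 958599444548968948$
  rot[1] = 58599444548968948$9
  rot[2] = 8599444548968948$95
  rot[3] = 599444548968948$958
  rot[4] = 99444548968948$9585
  rot[5] = 9444548968948$95859
  rot[6] = 444548968948$958599
  rot[7] = 44548968948$9585994
  rot[8] = 4548968948$95859944
  rot[9] = 548968948$958599444
  rot[10] = 48968948$9585994445
  rot[11] = 8968948$95859944454
  rot[12] = 968948$958599444548
  rot[13] = 68948$9585994445489
  rot[14] = 8948$95859944454896
  rot[15] = 948$958599444548968
  rot[16] = 48$9585994445489689
  rot[17] = 8$95859944454896894
  rot[18] = $958599444548968948
Sorted (with $ < everything):
  sorted[0] = $958599444548968948  (last char: '8')
  sorted[1] = 444548968948$958599  (last char: '9')
  sorted[2] = 44548968948$9585994  (last char: '4')
  sorted[3] = 4548968948$95859944  (last char: '4')
  sorted[4] = 48$9585994445489689  (last char: '9')
  sorted[5] = 48968948$9585994445  (last char: '5')
  sorted[6] = 548968948$958599444  (last char: '4')
  sorted[7] = 58599444548968948$9  (last char: '9')
  sorted[8] = 599444548968948$958  (last char: '8')
  sorted[9] = 68948$9585994445489  (last char: '9')
  sorted[10] = 8$95859944454896894  (last char: '4')
  sorted[11] = 8599444548968948$95  (last char: '5')
  sorted[12] = 8948$95859944454896  (last char: '6')
  sorted[13] = 8968948$95859944454  (last char: '4')
  sorted[14] = 9444548968948$95859  (last char: '9')
  sorted[15] = 948$958599444548968  (last char: '8')
  sorted[16] = 958599444548968948$  (last char: '$')
  sorted[17] = 968948$958599444548  (last char: '8')
  sorted[18] = 99444548968948$9585  (last char: '5')
Last column: 8944954989456498$85
Original string S is at sorted index 16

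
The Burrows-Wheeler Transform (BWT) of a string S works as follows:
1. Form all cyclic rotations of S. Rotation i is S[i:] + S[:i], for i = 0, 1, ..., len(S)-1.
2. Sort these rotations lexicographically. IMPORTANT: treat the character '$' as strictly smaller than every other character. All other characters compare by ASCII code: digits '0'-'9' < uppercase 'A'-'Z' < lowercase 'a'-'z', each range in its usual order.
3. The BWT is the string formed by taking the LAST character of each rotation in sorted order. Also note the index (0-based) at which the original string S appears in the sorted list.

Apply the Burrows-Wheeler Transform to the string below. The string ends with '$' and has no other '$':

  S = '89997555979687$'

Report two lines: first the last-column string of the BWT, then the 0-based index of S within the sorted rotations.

All 15 rotations (rotation i = S[i:]+S[:i]):
  rot[0] = 89997555979687$
  rot[1] = 9997555979687$8
  rot[2] = 997555979687$89
  rot[3] = 97555979687$899
  rot[4] = 7555979687$8999
  rot[5] = 555979687$89997
  rot[6] = 55979687$899975
  rot[7] = 5979687$8999755
  rot[8] = 979687$89997555
  rot[9] = 79687$899975559
  rot[10] = 9687$8999755597
  rot[11] = 687$89997555979
  rot[12] = 87$899975559796
  rot[13] = 7$8999755597968
  rot[14] = $89997555979687
Sorted (with $ < everything):
  sorted[0] = $89997555979687  (last char: '7')
  sorted[1] = 555979687$89997  (last char: '7')
  sorted[2] = 55979687$899975  (last char: '5')
  sorted[3] = 5979687$8999755  (last char: '5')
  sorted[4] = 687$89997555979  (last char: '9')
  sorted[5] = 7$8999755597968  (last char: '8')
  sorted[6] = 7555979687$8999  (last char: '9')
  sorted[7] = 79687$899975559  (last char: '9')
  sorted[8] = 87$899975559796  (last char: '6')
  sorted[9] = 89997555979687$  (last char: '$')
  sorted[10] = 9687$8999755597  (last char: '7')
  sorted[11] = 97555979687$899  (last char: '9')
  sorted[12] = 979687$89997555  (last char: '5')
  sorted[13] = 997555979687$89  (last char: '9')
  sorted[14] = 9997555979687$8  (last char: '8')
Last column: 775598996$79598
Original string S is at sorted index 9

Answer: 775598996$79598
9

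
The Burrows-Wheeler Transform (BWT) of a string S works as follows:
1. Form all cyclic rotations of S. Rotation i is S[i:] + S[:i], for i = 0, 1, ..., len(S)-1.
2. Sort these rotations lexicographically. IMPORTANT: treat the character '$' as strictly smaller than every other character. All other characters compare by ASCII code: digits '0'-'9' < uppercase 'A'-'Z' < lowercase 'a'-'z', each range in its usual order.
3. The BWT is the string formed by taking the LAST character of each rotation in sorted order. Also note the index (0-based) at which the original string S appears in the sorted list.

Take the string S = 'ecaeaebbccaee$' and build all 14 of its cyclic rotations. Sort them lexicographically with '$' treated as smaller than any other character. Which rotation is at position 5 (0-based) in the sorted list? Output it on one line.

All 14 rotations (rotation i = S[i:]+S[:i]):
  rot[0] = ecaeaebbccaee$
  rot[1] = caeaebbccaee$e
  rot[2] = aeaebbccaee$ec
  rot[3] = eaebbccaee$eca
  rot[4] = aebbccaee$ecae
  rot[5] = ebbccaee$ecaea
  rot[6] = bbccaee$ecaeae
  rot[7] = bccaee$ecaeaeb
  rot[8] = ccaee$ecaeaebb
  rot[9] = caee$ecaeaebbc
  rot[10] = aee$ecaeaebbcc
  rot[11] = ee$ecaeaebbcca
  rot[12] = e$ecaeaebbccae
  rot[13] = $ecaeaebbccaee
Sorted (with $ < everything):
  sorted[0] = $ecaeaebbccaee
  sorted[1] = aeaebbccaee$ec
  sorted[2] = aebbccaee$ecae
  sorted[3] = aee$ecaeaebbcc
  sorted[4] = bbccaee$ecaeae
  sorted[5] = bccaee$ecaeaeb
  sorted[6] = caeaebbccaee$e
  sorted[7] = caee$ecaeaebbc
  sorted[8] = ccaee$ecaeaebb
  sorted[9] = e$ecaeaebbccae
  sorted[10] = eaebbccaee$eca
  sorted[11] = ebbccaee$ecaea
  sorted[12] = ecaeaebbccaee$
  sorted[13] = ee$ecaeaebbcca
sorted[5] = bccaee$ecaeaeb

Answer: bccaee$ecaeaeb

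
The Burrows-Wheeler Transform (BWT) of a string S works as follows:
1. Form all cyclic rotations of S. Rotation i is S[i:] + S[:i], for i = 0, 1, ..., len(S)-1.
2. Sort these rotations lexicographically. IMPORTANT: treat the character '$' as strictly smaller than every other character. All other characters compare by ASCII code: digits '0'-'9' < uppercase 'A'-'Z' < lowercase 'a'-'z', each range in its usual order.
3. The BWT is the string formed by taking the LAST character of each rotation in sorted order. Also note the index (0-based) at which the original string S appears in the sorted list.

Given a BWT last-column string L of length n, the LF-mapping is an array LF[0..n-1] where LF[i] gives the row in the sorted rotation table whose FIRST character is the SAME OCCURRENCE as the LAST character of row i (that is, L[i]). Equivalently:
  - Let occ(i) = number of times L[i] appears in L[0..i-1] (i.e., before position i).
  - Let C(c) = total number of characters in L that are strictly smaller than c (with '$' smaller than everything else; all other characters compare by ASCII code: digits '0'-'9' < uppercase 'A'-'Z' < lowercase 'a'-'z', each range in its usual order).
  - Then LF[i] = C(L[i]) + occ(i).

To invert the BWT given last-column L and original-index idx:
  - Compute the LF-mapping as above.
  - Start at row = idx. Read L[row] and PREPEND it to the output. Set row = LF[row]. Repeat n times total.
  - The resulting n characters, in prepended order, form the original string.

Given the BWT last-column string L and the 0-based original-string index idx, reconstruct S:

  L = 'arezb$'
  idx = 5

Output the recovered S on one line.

Answer: zebra$

Derivation:
LF mapping: 1 4 3 5 2 0
Walk LF starting at row 5, prepending L[row]:
  step 1: row=5, L[5]='$', prepend. Next row=LF[5]=0
  step 2: row=0, L[0]='a', prepend. Next row=LF[0]=1
  step 3: row=1, L[1]='r', prepend. Next row=LF[1]=4
  step 4: row=4, L[4]='b', prepend. Next row=LF[4]=2
  step 5: row=2, L[2]='e', prepend. Next row=LF[2]=3
  step 6: row=3, L[3]='z', prepend. Next row=LF[3]=5
Reversed output: zebra$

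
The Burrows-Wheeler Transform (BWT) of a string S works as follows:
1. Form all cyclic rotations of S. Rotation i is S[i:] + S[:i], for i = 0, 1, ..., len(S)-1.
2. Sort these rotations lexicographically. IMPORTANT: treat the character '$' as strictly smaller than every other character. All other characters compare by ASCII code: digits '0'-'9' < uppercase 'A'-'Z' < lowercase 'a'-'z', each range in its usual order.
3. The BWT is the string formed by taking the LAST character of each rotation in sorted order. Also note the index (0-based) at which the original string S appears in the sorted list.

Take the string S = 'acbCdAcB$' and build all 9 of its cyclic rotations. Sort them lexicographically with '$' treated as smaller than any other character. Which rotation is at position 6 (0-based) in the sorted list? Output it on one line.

All 9 rotations (rotation i = S[i:]+S[:i]):
  rot[0] = acbCdAcB$
  rot[1] = cbCdAcB$a
  rot[2] = bCdAcB$ac
  rot[3] = CdAcB$acb
  rot[4] = dAcB$acbC
  rot[5] = AcB$acbCd
  rot[6] = cB$acbCdA
  rot[7] = B$acbCdAc
  rot[8] = $acbCdAcB
Sorted (with $ < everything):
  sorted[0] = $acbCdAcB
  sorted[1] = AcB$acbCd
  sorted[2] = B$acbCdAc
  sorted[3] = CdAcB$acb
  sorted[4] = acbCdAcB$
  sorted[5] = bCdAcB$ac
  sorted[6] = cB$acbCdA
  sorted[7] = cbCdAcB$a
  sorted[8] = dAcB$acbC
sorted[6] = cB$acbCdA

Answer: cB$acbCdA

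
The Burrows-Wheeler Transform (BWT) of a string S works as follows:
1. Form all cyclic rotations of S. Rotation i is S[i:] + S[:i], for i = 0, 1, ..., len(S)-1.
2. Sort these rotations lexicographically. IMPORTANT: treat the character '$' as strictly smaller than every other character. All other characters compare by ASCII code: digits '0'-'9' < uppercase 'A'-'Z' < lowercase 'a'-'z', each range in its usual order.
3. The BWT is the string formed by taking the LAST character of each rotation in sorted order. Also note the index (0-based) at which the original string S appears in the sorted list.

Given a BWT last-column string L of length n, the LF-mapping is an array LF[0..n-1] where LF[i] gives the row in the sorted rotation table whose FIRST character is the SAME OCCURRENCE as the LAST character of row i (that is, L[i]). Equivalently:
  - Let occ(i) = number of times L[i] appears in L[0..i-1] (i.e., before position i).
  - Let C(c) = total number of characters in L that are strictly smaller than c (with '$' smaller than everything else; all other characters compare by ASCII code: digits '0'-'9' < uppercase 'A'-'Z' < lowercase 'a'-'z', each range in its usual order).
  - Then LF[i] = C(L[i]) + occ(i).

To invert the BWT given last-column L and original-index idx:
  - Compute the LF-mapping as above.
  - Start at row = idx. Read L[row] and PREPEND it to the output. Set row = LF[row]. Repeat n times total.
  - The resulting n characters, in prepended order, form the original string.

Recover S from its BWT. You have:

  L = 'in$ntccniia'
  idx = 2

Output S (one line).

LF mapping: 4 7 0 8 10 2 3 9 5 6 1
Walk LF starting at row 2, prepending L[row]:
  step 1: row=2, L[2]='$', prepend. Next row=LF[2]=0
  step 2: row=0, L[0]='i', prepend. Next row=LF[0]=4
  step 3: row=4, L[4]='t', prepend. Next row=LF[4]=10
  step 4: row=10, L[10]='a', prepend. Next row=LF[10]=1
  step 5: row=1, L[1]='n', prepend. Next row=LF[1]=7
  step 6: row=7, L[7]='n', prepend. Next row=LF[7]=9
  step 7: row=9, L[9]='i', prepend. Next row=LF[9]=6
  step 8: row=6, L[6]='c', prepend. Next row=LF[6]=3
  step 9: row=3, L[3]='n', prepend. Next row=LF[3]=8
  step 10: row=8, L[8]='i', prepend. Next row=LF[8]=5
  step 11: row=5, L[5]='c', prepend. Next row=LF[5]=2
Reversed output: cincinnati$

Answer: cincinnati$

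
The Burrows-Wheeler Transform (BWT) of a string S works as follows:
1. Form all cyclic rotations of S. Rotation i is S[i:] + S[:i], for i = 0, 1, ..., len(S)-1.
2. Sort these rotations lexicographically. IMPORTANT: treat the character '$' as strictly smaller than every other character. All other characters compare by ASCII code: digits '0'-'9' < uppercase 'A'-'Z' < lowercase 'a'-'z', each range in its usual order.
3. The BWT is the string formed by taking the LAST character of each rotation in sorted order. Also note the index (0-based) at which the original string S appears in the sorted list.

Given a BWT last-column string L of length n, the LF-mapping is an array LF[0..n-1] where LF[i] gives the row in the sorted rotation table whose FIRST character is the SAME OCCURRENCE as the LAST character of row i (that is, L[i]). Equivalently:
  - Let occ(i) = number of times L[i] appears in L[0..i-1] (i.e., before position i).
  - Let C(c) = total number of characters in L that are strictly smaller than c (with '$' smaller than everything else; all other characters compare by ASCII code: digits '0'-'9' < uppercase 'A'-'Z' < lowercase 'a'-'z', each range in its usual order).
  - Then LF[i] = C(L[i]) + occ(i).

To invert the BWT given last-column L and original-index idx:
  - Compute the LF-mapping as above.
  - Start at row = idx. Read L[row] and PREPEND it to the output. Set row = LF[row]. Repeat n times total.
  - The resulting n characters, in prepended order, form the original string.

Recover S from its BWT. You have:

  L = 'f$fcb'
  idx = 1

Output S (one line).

LF mapping: 3 0 4 2 1
Walk LF starting at row 1, prepending L[row]:
  step 1: row=1, L[1]='$', prepend. Next row=LF[1]=0
  step 2: row=0, L[0]='f', prepend. Next row=LF[0]=3
  step 3: row=3, L[3]='c', prepend. Next row=LF[3]=2
  step 4: row=2, L[2]='f', prepend. Next row=LF[2]=4
  step 5: row=4, L[4]='b', prepend. Next row=LF[4]=1
Reversed output: bfcf$

Answer: bfcf$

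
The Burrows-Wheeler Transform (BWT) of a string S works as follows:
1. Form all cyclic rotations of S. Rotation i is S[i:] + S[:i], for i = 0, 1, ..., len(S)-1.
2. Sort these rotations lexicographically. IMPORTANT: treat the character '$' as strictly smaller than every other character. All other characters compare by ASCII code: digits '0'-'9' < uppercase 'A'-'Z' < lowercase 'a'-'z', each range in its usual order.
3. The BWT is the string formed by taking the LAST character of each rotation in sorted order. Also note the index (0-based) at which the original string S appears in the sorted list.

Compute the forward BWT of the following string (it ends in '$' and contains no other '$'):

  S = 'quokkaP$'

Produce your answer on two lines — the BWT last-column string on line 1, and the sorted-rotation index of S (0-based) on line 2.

Answer: Pakkou$q
6

Derivation:
All 8 rotations (rotation i = S[i:]+S[:i]):
  rot[0] = quokkaP$
  rot[1] = uokkaP$q
  rot[2] = okkaP$qu
  rot[3] = kkaP$quo
  rot[4] = kaP$quok
  rot[5] = aP$quokk
  rot[6] = P$quokka
  rot[7] = $quokkaP
Sorted (with $ < everything):
  sorted[0] = $quokkaP  (last char: 'P')
  sorted[1] = P$quokka  (last char: 'a')
  sorted[2] = aP$quokk  (last char: 'k')
  sorted[3] = kaP$quok  (last char: 'k')
  sorted[4] = kkaP$quo  (last char: 'o')
  sorted[5] = okkaP$qu  (last char: 'u')
  sorted[6] = quokkaP$  (last char: '$')
  sorted[7] = uokkaP$q  (last char: 'q')
Last column: Pakkou$q
Original string S is at sorted index 6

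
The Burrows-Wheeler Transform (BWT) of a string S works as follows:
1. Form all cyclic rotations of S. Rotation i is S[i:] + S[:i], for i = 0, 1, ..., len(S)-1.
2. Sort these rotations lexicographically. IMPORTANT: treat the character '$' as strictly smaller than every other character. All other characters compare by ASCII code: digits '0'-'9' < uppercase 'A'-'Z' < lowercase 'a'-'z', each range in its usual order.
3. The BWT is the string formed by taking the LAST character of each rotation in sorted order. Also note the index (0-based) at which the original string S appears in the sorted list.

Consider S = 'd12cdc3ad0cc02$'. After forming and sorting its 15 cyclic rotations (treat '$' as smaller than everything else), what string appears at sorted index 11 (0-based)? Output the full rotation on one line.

All 15 rotations (rotation i = S[i:]+S[:i]):
  rot[0] = d12cdc3ad0cc02$
  rot[1] = 12cdc3ad0cc02$d
  rot[2] = 2cdc3ad0cc02$d1
  rot[3] = cdc3ad0cc02$d12
  rot[4] = dc3ad0cc02$d12c
  rot[5] = c3ad0cc02$d12cd
  rot[6] = 3ad0cc02$d12cdc
  rot[7] = ad0cc02$d12cdc3
  rot[8] = d0cc02$d12cdc3a
  rot[9] = 0cc02$d12cdc3ad
  rot[10] = cc02$d12cdc3ad0
  rot[11] = c02$d12cdc3ad0c
  rot[12] = 02$d12cdc3ad0cc
  rot[13] = 2$d12cdc3ad0cc0
  rot[14] = $d12cdc3ad0cc02
Sorted (with $ < everything):
  sorted[0] = $d12cdc3ad0cc02
  sorted[1] = 02$d12cdc3ad0cc
  sorted[2] = 0cc02$d12cdc3ad
  sorted[3] = 12cdc3ad0cc02$d
  sorted[4] = 2$d12cdc3ad0cc0
  sorted[5] = 2cdc3ad0cc02$d1
  sorted[6] = 3ad0cc02$d12cdc
  sorted[7] = ad0cc02$d12cdc3
  sorted[8] = c02$d12cdc3ad0c
  sorted[9] = c3ad0cc02$d12cd
  sorted[10] = cc02$d12cdc3ad0
  sorted[11] = cdc3ad0cc02$d12
  sorted[12] = d0cc02$d12cdc3a
  sorted[13] = d12cdc3ad0cc02$
  sorted[14] = dc3ad0cc02$d12c
sorted[11] = cdc3ad0cc02$d12

Answer: cdc3ad0cc02$d12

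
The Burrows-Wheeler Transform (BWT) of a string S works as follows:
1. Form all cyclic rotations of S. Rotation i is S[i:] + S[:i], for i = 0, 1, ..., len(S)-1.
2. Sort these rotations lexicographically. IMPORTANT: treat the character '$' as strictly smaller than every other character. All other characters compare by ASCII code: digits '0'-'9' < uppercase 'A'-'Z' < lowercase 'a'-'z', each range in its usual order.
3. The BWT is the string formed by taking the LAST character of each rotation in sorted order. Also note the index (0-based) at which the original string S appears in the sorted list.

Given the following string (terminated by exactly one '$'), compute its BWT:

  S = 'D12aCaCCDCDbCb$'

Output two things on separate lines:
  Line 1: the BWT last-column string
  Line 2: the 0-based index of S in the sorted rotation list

All 15 rotations (rotation i = S[i:]+S[:i]):
  rot[0] = D12aCaCCDCDbCb$
  rot[1] = 12aCaCCDCDbCb$D
  rot[2] = 2aCaCCDCDbCb$D1
  rot[3] = aCaCCDCDbCb$D12
  rot[4] = CaCCDCDbCb$D12a
  rot[5] = aCCDCDbCb$D12aC
  rot[6] = CCDCDbCb$D12aCa
  rot[7] = CDCDbCb$D12aCaC
  rot[8] = DCDbCb$D12aCaCC
  rot[9] = CDbCb$D12aCaCCD
  rot[10] = DbCb$D12aCaCCDC
  rot[11] = bCb$D12aCaCCDCD
  rot[12] = Cb$D12aCaCCDCDb
  rot[13] = b$D12aCaCCDCDbC
  rot[14] = $D12aCaCCDCDbCb
Sorted (with $ < everything):
  sorted[0] = $D12aCaCCDCDbCb  (last char: 'b')
  sorted[1] = 12aCaCCDCDbCb$D  (last char: 'D')
  sorted[2] = 2aCaCCDCDbCb$D1  (last char: '1')
  sorted[3] = CCDCDbCb$D12aCa  (last char: 'a')
  sorted[4] = CDCDbCb$D12aCaC  (last char: 'C')
  sorted[5] = CDbCb$D12aCaCCD  (last char: 'D')
  sorted[6] = CaCCDCDbCb$D12a  (last char: 'a')
  sorted[7] = Cb$D12aCaCCDCDb  (last char: 'b')
  sorted[8] = D12aCaCCDCDbCb$  (last char: '$')
  sorted[9] = DCDbCb$D12aCaCC  (last char: 'C')
  sorted[10] = DbCb$D12aCaCCDC  (last char: 'C')
  sorted[11] = aCCDCDbCb$D12aC  (last char: 'C')
  sorted[12] = aCaCCDCDbCb$D12  (last char: '2')
  sorted[13] = b$D12aCaCCDCDbC  (last char: 'C')
  sorted[14] = bCb$D12aCaCCDCD  (last char: 'D')
Last column: bD1aCDab$CCC2CD
Original string S is at sorted index 8

Answer: bD1aCDab$CCC2CD
8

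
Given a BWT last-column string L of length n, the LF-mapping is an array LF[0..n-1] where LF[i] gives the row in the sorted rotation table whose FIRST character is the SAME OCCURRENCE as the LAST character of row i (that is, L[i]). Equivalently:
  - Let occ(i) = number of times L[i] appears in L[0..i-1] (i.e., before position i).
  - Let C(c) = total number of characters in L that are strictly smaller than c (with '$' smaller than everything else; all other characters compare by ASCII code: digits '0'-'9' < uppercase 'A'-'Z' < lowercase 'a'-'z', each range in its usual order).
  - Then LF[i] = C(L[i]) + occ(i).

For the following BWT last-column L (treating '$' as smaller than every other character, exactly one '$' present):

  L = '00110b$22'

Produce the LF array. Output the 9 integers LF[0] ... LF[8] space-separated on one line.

Answer: 1 2 4 5 3 8 0 6 7

Derivation:
Char counts: '$':1, '0':3, '1':2, '2':2, 'b':1
C (first-col start): C('$')=0, C('0')=1, C('1')=4, C('2')=6, C('b')=8
L[0]='0': occ=0, LF[0]=C('0')+0=1+0=1
L[1]='0': occ=1, LF[1]=C('0')+1=1+1=2
L[2]='1': occ=0, LF[2]=C('1')+0=4+0=4
L[3]='1': occ=1, LF[3]=C('1')+1=4+1=5
L[4]='0': occ=2, LF[4]=C('0')+2=1+2=3
L[5]='b': occ=0, LF[5]=C('b')+0=8+0=8
L[6]='$': occ=0, LF[6]=C('$')+0=0+0=0
L[7]='2': occ=0, LF[7]=C('2')+0=6+0=6
L[8]='2': occ=1, LF[8]=C('2')+1=6+1=7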